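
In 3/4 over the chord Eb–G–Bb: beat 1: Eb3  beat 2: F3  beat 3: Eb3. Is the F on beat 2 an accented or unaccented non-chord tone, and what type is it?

The harmony at that moment is Eb major triad (Eb, G, Bb); F3 is not a chord tone.
It is approached by step up from Eb3 and left by step down to Eb3.
Step away and step back to the same note — a neighbor tone (upper neighbor).
It falls on a weak beat, so it is unaccented.

Unaccented neighbor tone.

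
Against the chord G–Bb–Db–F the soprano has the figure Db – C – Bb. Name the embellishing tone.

The harmony at that moment is G half-diminished seventh chord (G, Bb, Db, F); C is not a chord tone.
It is approached by step down from Db and left by step down to Bb.
Step in, step out in the same direction — a passing tone.

C is a passing tone.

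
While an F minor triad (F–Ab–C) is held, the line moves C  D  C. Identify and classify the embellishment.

D is a neighbor tone.

The harmony at that moment is F minor triad (F, Ab, C); D is not a chord tone.
It is approached by step up from C and left by step down to C.
Step away and step back to the same note — a neighbor tone (upper neighbor).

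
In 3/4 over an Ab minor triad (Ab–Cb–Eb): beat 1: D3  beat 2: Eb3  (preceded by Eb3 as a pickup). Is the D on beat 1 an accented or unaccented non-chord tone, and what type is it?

Accented neighbor tone.

The harmony at that moment is Ab minor triad (Ab, Cb, Eb); D3 is not a chord tone.
It is approached by step down from Eb3 and left by step up to Eb3.
Step away and step back to the same note — a neighbor tone (lower neighbor).
It falls on the downbeat, so it is accented.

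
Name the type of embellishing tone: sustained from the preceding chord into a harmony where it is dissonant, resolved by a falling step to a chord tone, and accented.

Suspension.

Approach: by preparation — the pitch is first a chord tone, then held (tied or repeated) while the harmony changes under it. Departure: down by step. Metric position: strong.
A prepared dissonance that resolves downward by step — a suspension. (The same figure resolving upward would be a retardation.)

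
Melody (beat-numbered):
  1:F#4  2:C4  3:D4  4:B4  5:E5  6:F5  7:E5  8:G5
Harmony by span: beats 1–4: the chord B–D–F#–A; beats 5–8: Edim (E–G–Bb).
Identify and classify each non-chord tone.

C4 (beat 2) — appoggiatura; F5 (beat 6) — neighbor tone.

The harmony at that moment is B minor seventh chord (B, D, F#, A); C4 is not a chord tone.
It is approached by leap down from F#4 and left by step up to D4.
Leap in, step out — an appoggiatura.
The harmony at that moment is E diminished triad (E, G, Bb); F5 is not a chord tone.
It is approached by step up from E5 and left by step down to E5.
Step away and step back to the same note — a neighbor tone (upper neighbor).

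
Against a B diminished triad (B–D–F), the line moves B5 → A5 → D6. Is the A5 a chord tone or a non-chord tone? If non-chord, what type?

The harmony at that moment is B diminished triad (B, D, F); A5 is not a chord tone.
It is approached by step down from B5 and left by leap up to D6.
Step in, leap out — an escape tone.

Non-chord tone — an escape tone.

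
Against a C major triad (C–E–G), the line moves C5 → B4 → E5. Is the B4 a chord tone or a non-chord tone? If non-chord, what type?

The harmony at that moment is C major triad (C, E, G); B4 is not a chord tone.
It is approached by step down from C5 and left by leap up to E5.
Step in, leap out — an escape tone.

Non-chord tone — an escape tone.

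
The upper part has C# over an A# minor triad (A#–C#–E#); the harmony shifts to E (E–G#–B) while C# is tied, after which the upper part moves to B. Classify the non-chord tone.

The harmony at that moment is E major triad (E, G#, B); C# is not a chord tone.
It is held over (the same pitch as the preceding C#) and left by step down to B.
Held over from the previous chord and resolving down by step — a suspension.

C# is a suspension.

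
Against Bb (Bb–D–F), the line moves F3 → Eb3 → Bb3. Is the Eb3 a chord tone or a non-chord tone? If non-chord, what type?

Non-chord tone — an escape tone.

The harmony at that moment is Bb major triad (Bb, D, F); Eb3 is not a chord tone.
It is approached by step down from F3 and left by leap up to Bb3.
Step in, leap out — an escape tone.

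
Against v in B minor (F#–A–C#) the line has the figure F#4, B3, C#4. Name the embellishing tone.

B3 is an appoggiatura.

The harmony at that moment is F# minor triad (F#, A, C#); B3 is not a chord tone.
It is approached by leap down from F#4 and left by step up to C#4.
Leap in, step out — an appoggiatura.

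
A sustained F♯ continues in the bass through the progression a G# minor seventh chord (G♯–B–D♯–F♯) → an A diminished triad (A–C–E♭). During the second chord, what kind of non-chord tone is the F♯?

Pedal tone (pedal point).

The harmony at that moment is A diminished triad (A, C, E♭); F♯ is not a chord tone.
It is held over (the same pitch as the preceding F♯) and then sustained as the same pitch into the next harmony.
Sustained through a change of harmony — a pedal tone.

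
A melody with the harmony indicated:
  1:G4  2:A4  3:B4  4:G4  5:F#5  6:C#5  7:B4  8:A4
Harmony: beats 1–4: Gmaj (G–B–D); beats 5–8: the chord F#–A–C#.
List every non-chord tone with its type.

The harmony at that moment is G major triad (G, B, D); A4 is not a chord tone.
It is approached by step up from G4 and left by step up to B4.
Step in, step out in the same direction — a passing tone.
The harmony at that moment is F# minor triad (F#, A, C#); B4 is not a chord tone.
It is approached by step down from C#5 and left by step down to A4.
Step in, step out in the same direction — a passing tone.

A4 (beat 2) — passing tone; B4 (beat 7) — passing tone.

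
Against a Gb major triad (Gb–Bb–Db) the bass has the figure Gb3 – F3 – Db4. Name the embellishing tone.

The harmony at that moment is Gb major triad (Gb, Bb, Db); F3 is not a chord tone.
It is approached by step down from Gb3 and left by leap up to Db4.
Step in, leap out — an escape tone.

F3 is an escape tone.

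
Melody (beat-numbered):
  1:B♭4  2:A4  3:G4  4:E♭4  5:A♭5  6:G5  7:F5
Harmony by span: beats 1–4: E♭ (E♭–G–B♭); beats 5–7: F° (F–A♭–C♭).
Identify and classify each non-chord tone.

A4 (beat 2) — passing tone; G5 (beat 6) — passing tone.

The harmony at that moment is E♭ major triad (E♭, G, B♭); A4 is not a chord tone.
It is approached by step down from B♭4 and left by step down to G4.
Step in, step out in the same direction — a passing tone.
The harmony at that moment is F diminished triad (F, A♭, C♭); G5 is not a chord tone.
It is approached by step down from A♭5 and left by step down to F5.
Step in, step out in the same direction — a passing tone.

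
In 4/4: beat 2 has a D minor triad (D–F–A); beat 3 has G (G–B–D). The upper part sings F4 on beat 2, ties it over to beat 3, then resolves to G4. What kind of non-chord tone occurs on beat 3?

Retardation.

The harmony at that moment is G major triad (G, B, D); F4 is not a chord tone.
It is held over (the same pitch as the preceding F4) and left by step up to G4.
Held over from the previous chord and resolving up by step — a retardation.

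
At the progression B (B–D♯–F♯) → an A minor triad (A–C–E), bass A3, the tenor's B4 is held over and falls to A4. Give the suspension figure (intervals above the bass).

At the second chord the bass is A3. The suspended B4 lies a ninth above the bass; after resolving down by step to A4, the interval above the bass becomes an octave.
Suspension figures are named by those two intervals: 9–8.

9–8 suspension.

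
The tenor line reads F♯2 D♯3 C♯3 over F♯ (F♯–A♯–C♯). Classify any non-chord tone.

The harmony at that moment is F♯ major triad (F♯, A♯, C♯); D♯3 is not a chord tone.
It is approached by leap up from F♯2 and left by step down to C♯3.
Leap in, step out — an appoggiatura.

D♯3 is an appoggiatura.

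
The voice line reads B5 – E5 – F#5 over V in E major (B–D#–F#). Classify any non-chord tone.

The harmony at that moment is B major triad (B, D#, F#); E5 is not a chord tone.
It is approached by leap down from B5 and left by step up to F#5.
Leap in, step out — an appoggiatura.

E5 is an appoggiatura.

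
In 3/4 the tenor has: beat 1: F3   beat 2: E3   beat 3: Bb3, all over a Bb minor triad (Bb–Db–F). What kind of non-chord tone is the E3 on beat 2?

Escape tone.

The harmony at that moment is Bb minor triad (Bb, Db, F); E3 is not a chord tone.
It is approached by step down from F3 and left by leap up to Bb3.
Step in, leap out, on a weak beat — an escape tone.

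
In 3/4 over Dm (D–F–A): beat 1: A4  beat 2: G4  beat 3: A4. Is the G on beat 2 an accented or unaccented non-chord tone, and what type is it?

The harmony at that moment is D minor triad (D, F, A); G4 is not a chord tone.
It is approached by step down from A4 and left by step up to A4.
Step away and step back to the same note — a neighbor tone (lower neighbor).
It falls on a weak beat, so it is unaccented.

Unaccented neighbor tone.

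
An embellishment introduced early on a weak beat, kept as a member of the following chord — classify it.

Approach: ahead of the chord change (typically by step), so it is dissonant against the current harmony. Departure: none — the same pitch is restated or held and is a chord tone of the new harmony.
Dissonant first, consonant once the harmony catches up: the note simply arrives early — an anticipation. (The reverse timing, consonant first and dissonant after the change, would be a suspension or retardation.)

Anticipation.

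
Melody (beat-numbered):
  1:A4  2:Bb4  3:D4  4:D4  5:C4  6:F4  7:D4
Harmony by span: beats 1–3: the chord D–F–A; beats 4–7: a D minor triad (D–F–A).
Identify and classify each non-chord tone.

Bb4 (beat 2) — escape tone; C4 (beat 5) — escape tone.

The harmony at that moment is D minor triad (D, F, A); Bb4 is not a chord tone.
It is approached by step up from A4 and left by leap down to D4.
Step in, leap out — an escape tone.
The harmony at that moment is D minor triad (D, F, A); C4 is not a chord tone.
It is approached by step down from D4 and left by leap up to F4.
Step in, leap out — an escape tone.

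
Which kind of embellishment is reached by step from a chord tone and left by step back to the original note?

Neighbor tone.

Approach: by step. Departure: by step in the opposite direction, back to the starting pitch.
Stepwise on both sides but reversing to return to the same chord tone — a neighbor tone. (Had it continued onward in the same direction it would be a passing tone instead.)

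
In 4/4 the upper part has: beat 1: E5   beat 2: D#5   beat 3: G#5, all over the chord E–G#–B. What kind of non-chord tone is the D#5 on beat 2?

Escape tone.

The harmony at that moment is E major triad (E, G#, B); D#5 is not a chord tone.
It is approached by step down from E5 and left by leap up to G#5.
Step in, leap out, on a weak beat — an escape tone.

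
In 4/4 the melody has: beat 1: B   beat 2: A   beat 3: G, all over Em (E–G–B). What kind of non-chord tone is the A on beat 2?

Passing tone.

The harmony at that moment is E minor triad (E, G, B); A is not a chord tone.
It is approached by step down from B and left by step down to G.
Step in, step out in the same direction — a passing tone.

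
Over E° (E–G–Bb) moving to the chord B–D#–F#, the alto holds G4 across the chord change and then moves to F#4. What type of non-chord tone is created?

The harmony at that moment is B major triad (B, D#, F#); G4 is not a chord tone.
It is held over (the same pitch as the preceding G4) and left by step down to F#4.
Held over from the previous chord and resolving down by step — a suspension.

G4 is a suspension.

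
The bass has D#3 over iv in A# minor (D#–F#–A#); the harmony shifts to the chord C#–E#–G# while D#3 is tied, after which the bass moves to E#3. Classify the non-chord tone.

D#3 is a retardation.

The harmony at that moment is C# major triad (C#, E#, G#); D#3 is not a chord tone.
It is held over (the same pitch as the preceding D#3) and left by step up to E#3.
Held over from the previous chord and resolving up by step — a retardation.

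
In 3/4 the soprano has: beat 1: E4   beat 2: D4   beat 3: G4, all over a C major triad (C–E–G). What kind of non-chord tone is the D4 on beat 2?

Escape tone.

The harmony at that moment is C major triad (C, E, G); D4 is not a chord tone.
It is approached by step down from E4 and left by leap up to G4.
Step in, leap out, on a weak beat — an escape tone.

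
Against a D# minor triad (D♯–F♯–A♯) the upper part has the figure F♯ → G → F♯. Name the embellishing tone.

The harmony at that moment is D♯ minor triad (D♯, F♯, A♯); G is not a chord tone.
It is approached by step up from F♯ and left by step down to F♯.
Step away and step back to the same note — a neighbor tone (upper neighbor).

G is a neighbor tone.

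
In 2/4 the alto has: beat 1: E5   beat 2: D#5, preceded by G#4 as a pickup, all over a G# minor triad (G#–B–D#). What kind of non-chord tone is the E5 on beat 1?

Appoggiatura.

The harmony at that moment is G# minor triad (G#, B, D#); E5 is not a chord tone.
It is approached by leap up from G#4 and left by step down to D#5.
Leap in, step out, metrically accented — an appoggiatura.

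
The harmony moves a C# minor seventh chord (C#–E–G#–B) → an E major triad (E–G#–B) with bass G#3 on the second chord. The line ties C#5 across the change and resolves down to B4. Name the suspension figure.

4–3 suspension.

At the second chord the bass is G#3. The suspended C#5 lies a fourth above the bass; after resolving down by step to B4, the interval above the bass becomes a third.
Suspension figures are named by those two intervals: 4–3.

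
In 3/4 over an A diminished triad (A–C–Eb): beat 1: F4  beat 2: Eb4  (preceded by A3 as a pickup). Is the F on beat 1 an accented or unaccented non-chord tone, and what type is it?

Accented appoggiatura.

The harmony at that moment is A diminished triad (A, C, Eb); F4 is not a chord tone.
It is approached by leap up from A3 and left by step down to Eb4.
Leap in, step out — an appoggiatura.
It falls on the downbeat, so it is accented.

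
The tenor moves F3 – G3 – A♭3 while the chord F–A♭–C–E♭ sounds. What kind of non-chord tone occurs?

G3 is a passing tone.

The harmony at that moment is F minor seventh chord (F, A♭, C, E♭); G3 is not a chord tone.
It is approached by step up from F3 and left by step up to A♭3.
Step in, step out in the same direction — a passing tone.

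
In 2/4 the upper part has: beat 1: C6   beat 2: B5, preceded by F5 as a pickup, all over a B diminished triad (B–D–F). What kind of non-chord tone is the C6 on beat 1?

Appoggiatura.

The harmony at that moment is B diminished triad (B, D, F); C6 is not a chord tone.
It is approached by leap up from F5 and left by step down to B5.
Leap in, step out, metrically accented — an appoggiatura.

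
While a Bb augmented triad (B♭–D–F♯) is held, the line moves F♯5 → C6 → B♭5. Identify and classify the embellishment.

The harmony at that moment is B♭ augmented triad (B♭, D, F♯); C6 is not a chord tone.
It is approached by leap up from F♯5 and left by step down to B♭5.
Leap in, step out — an appoggiatura.

C6 is an appoggiatura.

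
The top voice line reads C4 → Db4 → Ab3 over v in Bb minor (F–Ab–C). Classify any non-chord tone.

Db4 is an escape tone.

The harmony at that moment is F minor triad (F, Ab, C); Db4 is not a chord tone.
It is approached by step up from C4 and left by leap down to Ab3.
Step in, leap out — an escape tone.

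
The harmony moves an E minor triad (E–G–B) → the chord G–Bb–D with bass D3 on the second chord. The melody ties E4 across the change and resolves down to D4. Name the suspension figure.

9–8 suspension.

At the second chord the bass is D3. The suspended E4 lies a ninth above the bass; after resolving down by step to D4, the interval above the bass becomes an octave.
Suspension figures are named by those two intervals: 9–8.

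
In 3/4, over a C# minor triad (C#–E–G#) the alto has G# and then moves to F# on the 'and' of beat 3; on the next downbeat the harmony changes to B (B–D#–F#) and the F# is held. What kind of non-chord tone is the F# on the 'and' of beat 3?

Anticipation.

The harmony at that moment is C# minor triad (C#, E, G#); F# is not a chord tone.
It is approached by step down from G# and then sustained as the same pitch into the next harmony.
Arriving early and becoming a chord tone when the harmony changes — an anticipation.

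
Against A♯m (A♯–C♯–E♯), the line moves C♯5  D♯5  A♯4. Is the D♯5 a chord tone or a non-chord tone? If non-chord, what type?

The harmony at that moment is A♯ minor triad (A♯, C♯, E♯); D♯5 is not a chord tone.
It is approached by step up from C♯5 and left by leap down to A♯4.
Step in, leap out — an escape tone.

Non-chord tone — an escape tone.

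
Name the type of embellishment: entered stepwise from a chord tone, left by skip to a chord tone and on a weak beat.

Escape tone.

Approach: by step. Departure: by leap. Metric position: weak.
Step in, leap out, from a weak position — an escape tone (échappée). (It is the mirror image of the appoggiatura, which leaps in and steps out on a strong beat.)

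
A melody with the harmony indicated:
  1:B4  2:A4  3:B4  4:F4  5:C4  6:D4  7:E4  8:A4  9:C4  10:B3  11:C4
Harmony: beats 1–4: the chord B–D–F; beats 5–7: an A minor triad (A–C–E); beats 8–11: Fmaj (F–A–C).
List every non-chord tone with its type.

A4 (beat 2) — neighbor tone; D4 (beat 6) — passing tone; B3 (beat 10) — neighbor tone.

The harmony at that moment is B diminished triad (B, D, F); A4 is not a chord tone.
It is approached by step down from B4 and left by step up to B4.
Step away and step back to the same note — a neighbor tone (lower neighbor).
The harmony at that moment is A minor triad (A, C, E); D4 is not a chord tone.
It is approached by step up from C4 and left by step up to E4.
Step in, step out in the same direction — a passing tone.
The harmony at that moment is F major triad (F, A, C); B3 is not a chord tone.
It is approached by step down from C4 and left by step up to C4.
Step away and step back to the same note — a neighbor tone (lower neighbor).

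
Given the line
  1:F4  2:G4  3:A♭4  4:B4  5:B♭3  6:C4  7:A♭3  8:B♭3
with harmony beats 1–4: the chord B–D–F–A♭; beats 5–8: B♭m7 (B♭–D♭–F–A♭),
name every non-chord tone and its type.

G4 (beat 2) — passing tone; C4 (beat 6) — escape tone.

The harmony at that moment is B diminished seventh chord (B, D, F, A♭); G4 is not a chord tone.
It is approached by step up from F4 and left by step up to A♭4.
Step in, step out in the same direction — a passing tone.
The harmony at that moment is B♭ minor seventh chord (B♭, D♭, F, A♭); C4 is not a chord tone.
It is approached by step up from B♭3 and left by leap down to A♭3.
Step in, leap out — an escape tone.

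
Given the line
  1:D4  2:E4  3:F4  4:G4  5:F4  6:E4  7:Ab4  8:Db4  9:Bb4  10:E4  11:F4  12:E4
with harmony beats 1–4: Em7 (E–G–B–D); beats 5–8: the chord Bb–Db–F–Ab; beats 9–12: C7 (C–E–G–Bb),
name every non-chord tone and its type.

F4 (beat 3) — passing tone; E4 (beat 6) — escape tone; F4 (beat 11) — neighbor tone.

The harmony at that moment is E minor seventh chord (E, G, B, D); F4 is not a chord tone.
It is approached by step up from E4 and left by step up to G4.
Step in, step out in the same direction — a passing tone.
The harmony at that moment is Bb minor seventh chord (Bb, Db, F, Ab); E4 is not a chord tone.
It is approached by step down from F4 and left by leap up to Ab4.
Step in, leap out — an escape tone.
The harmony at that moment is C dominant seventh chord (C, E, G, Bb); F4 is not a chord tone.
It is approached by step up from E4 and left by step down to E4.
Step away and step back to the same note — a neighbor tone (upper neighbor).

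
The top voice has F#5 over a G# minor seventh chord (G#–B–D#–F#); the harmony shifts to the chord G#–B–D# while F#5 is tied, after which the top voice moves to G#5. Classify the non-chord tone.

F#5 is a retardation.

The harmony at that moment is G# minor triad (G#, B, D#); F#5 is not a chord tone.
It is held over (the same pitch as the preceding F#5) and left by step up to G#5.
Held over from the previous chord and resolving up by step — a retardation.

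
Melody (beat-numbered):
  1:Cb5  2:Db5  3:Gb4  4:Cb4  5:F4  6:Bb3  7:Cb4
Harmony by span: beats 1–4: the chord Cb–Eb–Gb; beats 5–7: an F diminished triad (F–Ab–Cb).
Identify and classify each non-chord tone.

Db5 (beat 2) — escape tone; Bb3 (beat 6) — appoggiatura.

The harmony at that moment is Cb major triad (Cb, Eb, Gb); Db5 is not a chord tone.
It is approached by step up from Cb5 and left by leap down to Gb4.
Step in, leap out — an escape tone.
The harmony at that moment is F diminished triad (F, Ab, Cb); Bb3 is not a chord tone.
It is approached by leap down from F4 and left by step up to Cb4.
Leap in, step out — an appoggiatura.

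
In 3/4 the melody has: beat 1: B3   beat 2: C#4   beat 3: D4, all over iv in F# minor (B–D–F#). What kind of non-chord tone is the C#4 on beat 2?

The harmony at that moment is B minor triad (B, D, F#); C#4 is not a chord tone.
It is approached by step up from B3 and left by step up to D4.
Step in, step out in the same direction — a passing tone.

Passing tone.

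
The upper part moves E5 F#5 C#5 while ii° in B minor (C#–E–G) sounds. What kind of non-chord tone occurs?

The harmony at that moment is C# diminished triad (C#, E, G); F#5 is not a chord tone.
It is approached by step up from E5 and left by leap down to C#5.
Step in, leap out — an escape tone.

F#5 is an escape tone.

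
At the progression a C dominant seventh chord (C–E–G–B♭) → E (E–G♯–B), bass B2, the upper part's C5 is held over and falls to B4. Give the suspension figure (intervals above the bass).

9–8 suspension.

At the second chord the bass is B2. The suspended C5 lies a ninth above the bass; after resolving down by step to B4, the interval above the bass becomes an octave.
Suspension figures are named by those two intervals: 9–8.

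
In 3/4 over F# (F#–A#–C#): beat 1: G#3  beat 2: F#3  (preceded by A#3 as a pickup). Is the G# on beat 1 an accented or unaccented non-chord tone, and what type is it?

The harmony at that moment is F# major triad (F#, A#, C#); G#3 is not a chord tone.
It is approached by step down from A#3 and left by step down to F#3.
Step in, step out in the same direction — a passing tone.
It falls on the downbeat, so it is accented.

Accented passing tone.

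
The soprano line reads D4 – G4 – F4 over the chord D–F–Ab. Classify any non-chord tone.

The harmony at that moment is D diminished triad (D, F, Ab); G4 is not a chord tone.
It is approached by leap up from D4 and left by step down to F4.
Leap in, step out — an appoggiatura.

G4 is an appoggiatura.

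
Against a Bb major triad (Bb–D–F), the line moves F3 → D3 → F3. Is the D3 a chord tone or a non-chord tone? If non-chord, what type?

Bb major triad contains Bb, D, F; D is the third, so it is a chord tone.

Chord tone (the third of Bb major triad).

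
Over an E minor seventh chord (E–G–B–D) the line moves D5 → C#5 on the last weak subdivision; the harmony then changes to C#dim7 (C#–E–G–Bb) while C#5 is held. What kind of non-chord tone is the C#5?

The harmony at that moment is E minor seventh chord (E, G, B, D); C#5 is not a chord tone.
It is approached by step down from D5 and then sustained as the same pitch into the next harmony.
Arriving early and becoming a chord tone when the harmony changes — an anticipation.

C#5 is an anticipation.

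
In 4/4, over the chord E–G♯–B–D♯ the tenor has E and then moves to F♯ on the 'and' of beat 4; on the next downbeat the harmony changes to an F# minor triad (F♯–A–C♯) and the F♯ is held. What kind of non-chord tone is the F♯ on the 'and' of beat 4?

Anticipation.

The harmony at that moment is E major seventh chord (E, G♯, B, D♯); F♯ is not a chord tone.
It is approached by step up from E and then sustained as the same pitch into the next harmony.
Arriving early and becoming a chord tone when the harmony changes — an anticipation.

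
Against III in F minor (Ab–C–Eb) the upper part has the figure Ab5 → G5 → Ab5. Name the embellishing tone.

The harmony at that moment is Ab major triad (Ab, C, Eb); G5 is not a chord tone.
It is approached by step down from Ab5 and left by step up to Ab5.
Step away and step back to the same note — a neighbor tone (lower neighbor).

G5 is a neighbor tone.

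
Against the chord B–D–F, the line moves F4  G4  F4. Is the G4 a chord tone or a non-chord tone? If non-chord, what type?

The harmony at that moment is B diminished triad (B, D, F); G4 is not a chord tone.
It is approached by step up from F4 and left by step down to F4.
Step away and step back to the same note — a neighbor tone (upper neighbor).

Non-chord tone — a neighbor tone.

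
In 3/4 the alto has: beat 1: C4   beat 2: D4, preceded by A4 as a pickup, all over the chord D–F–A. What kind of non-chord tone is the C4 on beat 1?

The harmony at that moment is D minor triad (D, F, A); C4 is not a chord tone.
It is approached by leap down from A4 and left by step up to D4.
Leap in, step out, metrically accented — an appoggiatura.

Appoggiatura.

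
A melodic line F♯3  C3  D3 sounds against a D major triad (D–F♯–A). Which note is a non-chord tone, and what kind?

The harmony at that moment is D major triad (D, F♯, A); C3 is not a chord tone.
It is approached by leap down from F♯3 and left by step up to D3.
Leap in, step out — an appoggiatura.

C3 is an appoggiatura.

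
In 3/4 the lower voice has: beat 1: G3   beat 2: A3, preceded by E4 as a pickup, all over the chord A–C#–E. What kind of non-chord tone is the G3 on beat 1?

Appoggiatura.

The harmony at that moment is A major triad (A, C#, E); G3 is not a chord tone.
It is approached by leap down from E4 and left by step up to A3.
Leap in, step out, metrically accented — an appoggiatura.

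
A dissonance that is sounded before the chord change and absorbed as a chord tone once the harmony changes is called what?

Approach: ahead of the chord change (typically by step), so it is dissonant against the current harmony. Departure: none — the same pitch is restated or held and is a chord tone of the new harmony.
Dissonant first, consonant once the harmony catches up: the note simply arrives early — an anticipation. (The reverse timing, consonant first and dissonant after the change, would be a suspension or retardation.)

Anticipation.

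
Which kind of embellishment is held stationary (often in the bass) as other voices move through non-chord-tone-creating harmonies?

Approach: none. Departure: none — a single pitch is sustained while the chords change around it, passing through harmonies that do not contain it.
No melodic motion at all; the dissonance is created entirely by the moving harmonies against the stationary note — a pedal tone (pedal point).

Pedal tone.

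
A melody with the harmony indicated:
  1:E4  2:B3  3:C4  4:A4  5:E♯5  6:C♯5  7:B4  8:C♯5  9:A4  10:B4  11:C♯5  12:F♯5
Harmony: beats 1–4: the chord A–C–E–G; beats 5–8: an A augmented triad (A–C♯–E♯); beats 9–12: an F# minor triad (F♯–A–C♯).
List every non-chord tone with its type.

B3 (beat 2) — appoggiatura; B4 (beat 7) — neighbor tone; B4 (beat 10) — passing tone.

The harmony at that moment is A minor seventh chord (A, C, E, G); B3 is not a chord tone.
It is approached by leap down from E4 and left by step up to C4.
Leap in, step out — an appoggiatura.
The harmony at that moment is A augmented triad (A, C♯, E♯); B4 is not a chord tone.
It is approached by step down from C♯5 and left by step up to C♯5.
Step away and step back to the same note — a neighbor tone (lower neighbor).
The harmony at that moment is F♯ minor triad (F♯, A, C♯); B4 is not a chord tone.
It is approached by step up from A4 and left by step up to C♯5.
Step in, step out in the same direction — a passing tone.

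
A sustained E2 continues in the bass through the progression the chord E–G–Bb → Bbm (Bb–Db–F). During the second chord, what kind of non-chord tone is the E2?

Pedal tone (pedal point).

The harmony at that moment is Bb minor triad (Bb, Db, F); E2 is not a chord tone.
It is held over (the same pitch as the preceding E2) and then sustained as the same pitch into the next harmony.
Sustained through a change of harmony — a pedal tone.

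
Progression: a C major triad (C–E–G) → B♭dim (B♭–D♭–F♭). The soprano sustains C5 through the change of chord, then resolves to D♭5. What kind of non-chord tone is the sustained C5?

C5 is a retardation.

The harmony at that moment is B♭ diminished triad (B♭, D♭, F♭); C5 is not a chord tone.
It is held over (the same pitch as the preceding C5) and left by step up to D♭5.
Held over from the previous chord and resolving up by step — a retardation.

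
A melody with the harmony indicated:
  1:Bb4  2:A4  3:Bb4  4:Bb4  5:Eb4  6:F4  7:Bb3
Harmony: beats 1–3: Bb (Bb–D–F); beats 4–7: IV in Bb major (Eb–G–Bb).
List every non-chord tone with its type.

A4 (beat 2) — neighbor tone; F4 (beat 6) — escape tone.

The harmony at that moment is Bb major triad (Bb, D, F); A4 is not a chord tone.
It is approached by step down from Bb4 and left by step up to Bb4.
Step away and step back to the same note — a neighbor tone (lower neighbor).
The harmony at that moment is Eb major triad (Eb, G, Bb); F4 is not a chord tone.
It is approached by step up from Eb4 and left by leap down to Bb3.
Step in, leap out — an escape tone.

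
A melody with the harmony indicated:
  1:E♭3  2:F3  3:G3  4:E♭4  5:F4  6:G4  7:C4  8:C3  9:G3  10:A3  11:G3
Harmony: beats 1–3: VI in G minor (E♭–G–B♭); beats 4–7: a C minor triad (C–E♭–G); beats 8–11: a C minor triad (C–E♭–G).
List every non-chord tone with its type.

F3 (beat 2) — passing tone; F4 (beat 5) — passing tone; A3 (beat 10) — neighbor tone.

The harmony at that moment is E♭ major triad (E♭, G, B♭); F3 is not a chord tone.
It is approached by step up from E♭3 and left by step up to G3.
Step in, step out in the same direction — a passing tone.
The harmony at that moment is C minor triad (C, E♭, G); F4 is not a chord tone.
It is approached by step up from E♭4 and left by step up to G4.
Step in, step out in the same direction — a passing tone.
The harmony at that moment is C minor triad (C, E♭, G); A3 is not a chord tone.
It is approached by step up from G3 and left by step down to G3.
Step away and step back to the same note — a neighbor tone (upper neighbor).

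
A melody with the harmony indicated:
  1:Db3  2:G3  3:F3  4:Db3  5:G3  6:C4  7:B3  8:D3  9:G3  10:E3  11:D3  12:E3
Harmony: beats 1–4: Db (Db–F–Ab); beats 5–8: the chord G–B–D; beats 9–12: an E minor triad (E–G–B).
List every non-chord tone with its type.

G3 (beat 2) — appoggiatura; C4 (beat 6) — appoggiatura; D3 (beat 11) — neighbor tone.

The harmony at that moment is Db major triad (Db, F, Ab); G3 is not a chord tone.
It is approached by leap up from Db3 and left by step down to F3.
Leap in, step out — an appoggiatura.
The harmony at that moment is G major triad (G, B, D); C4 is not a chord tone.
It is approached by leap up from G3 and left by step down to B3.
Leap in, step out — an appoggiatura.
The harmony at that moment is E minor triad (E, G, B); D3 is not a chord tone.
It is approached by step down from E3 and left by step up to E3.
Step away and step back to the same note — a neighbor tone (lower neighbor).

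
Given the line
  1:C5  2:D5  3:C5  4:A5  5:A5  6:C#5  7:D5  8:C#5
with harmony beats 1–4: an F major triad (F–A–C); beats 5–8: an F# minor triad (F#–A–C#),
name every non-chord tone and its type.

D5 (beat 2) — neighbor tone; D5 (beat 7) — neighbor tone.

The harmony at that moment is F major triad (F, A, C); D5 is not a chord tone.
It is approached by step up from C5 and left by step down to C5.
Step away and step back to the same note — a neighbor tone (upper neighbor).
The harmony at that moment is F# minor triad (F#, A, C#); D5 is not a chord tone.
It is approached by step up from C#5 and left by step down to C#5.
Step away and step back to the same note — a neighbor tone (upper neighbor).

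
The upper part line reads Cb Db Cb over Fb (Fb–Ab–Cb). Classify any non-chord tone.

Db is a neighbor tone.

The harmony at that moment is Fb major triad (Fb, Ab, Cb); Db is not a chord tone.
It is approached by step up from Cb and left by step down to Cb.
Step away and step back to the same note — a neighbor tone (upper neighbor).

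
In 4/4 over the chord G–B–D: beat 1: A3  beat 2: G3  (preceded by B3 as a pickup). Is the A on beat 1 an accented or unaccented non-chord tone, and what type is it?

The harmony at that moment is G major triad (G, B, D); A3 is not a chord tone.
It is approached by step down from B3 and left by step down to G3.
Step in, step out in the same direction — a passing tone.
It falls on the downbeat, so it is accented.

Accented passing tone.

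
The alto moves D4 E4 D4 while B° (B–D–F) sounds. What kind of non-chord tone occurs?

E4 is a neighbor tone.

The harmony at that moment is B diminished triad (B, D, F); E4 is not a chord tone.
It is approached by step up from D4 and left by step down to D4.
Step away and step back to the same note — a neighbor tone (upper neighbor).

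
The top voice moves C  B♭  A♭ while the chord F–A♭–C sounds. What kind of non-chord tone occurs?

The harmony at that moment is F minor triad (F, A♭, C); B♭ is not a chord tone.
It is approached by step down from C and left by step down to A♭.
Step in, step out in the same direction — a passing tone.

B♭ is a passing tone.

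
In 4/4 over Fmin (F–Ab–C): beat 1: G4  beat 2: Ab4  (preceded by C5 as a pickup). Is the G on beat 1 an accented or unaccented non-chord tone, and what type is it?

The harmony at that moment is F minor triad (F, Ab, C); G4 is not a chord tone.
It is approached by leap down from C5 and left by step up to Ab4.
Leap in, step out — an appoggiatura.
It falls on the downbeat, so it is accented.

Accented appoggiatura.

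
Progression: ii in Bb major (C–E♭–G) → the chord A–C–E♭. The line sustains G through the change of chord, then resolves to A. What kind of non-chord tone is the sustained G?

The harmony at that moment is A diminished triad (A, C, E♭); G is not a chord tone.
It is held over (the same pitch as the preceding G) and left by step up to A.
Held over from the previous chord and resolving up by step — a retardation.

G is a retardation.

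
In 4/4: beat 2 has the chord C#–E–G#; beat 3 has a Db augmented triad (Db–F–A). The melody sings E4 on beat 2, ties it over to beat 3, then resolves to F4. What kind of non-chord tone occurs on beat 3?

Retardation.

The harmony at that moment is Db augmented triad (Db, F, A); E4 is not a chord tone.
It is held over (the same pitch as the preceding E4) and left by step up to F4.
Held over from the previous chord and resolving up by step — a retardation.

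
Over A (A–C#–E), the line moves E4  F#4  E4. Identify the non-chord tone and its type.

F#4 is a neighbor tone.

The harmony at that moment is A major triad (A, C#, E); F#4 is not a chord tone.
It is approached by step up from E4 and left by step down to E4.
Step away and step back to the same note — a neighbor tone (upper neighbor).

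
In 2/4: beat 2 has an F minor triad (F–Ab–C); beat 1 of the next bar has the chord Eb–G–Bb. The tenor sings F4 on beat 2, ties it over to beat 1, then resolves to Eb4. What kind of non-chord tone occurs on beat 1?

Suspension.

The harmony at that moment is Eb major triad (Eb, G, Bb); F4 is not a chord tone.
It is held over (the same pitch as the preceding F4) and left by step down to Eb4.
Held over from the previous chord and resolving down by step — a suspension.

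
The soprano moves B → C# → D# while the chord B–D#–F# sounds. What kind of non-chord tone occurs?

C# is a passing tone.

The harmony at that moment is B major triad (B, D#, F#); C# is not a chord tone.
It is approached by step up from B and left by step up to D#.
Step in, step out in the same direction — a passing tone.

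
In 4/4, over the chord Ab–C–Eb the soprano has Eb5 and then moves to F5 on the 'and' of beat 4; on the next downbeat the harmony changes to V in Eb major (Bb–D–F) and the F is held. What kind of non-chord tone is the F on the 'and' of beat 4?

Anticipation.

The harmony at that moment is Ab major triad (Ab, C, Eb); F5 is not a chord tone.
It is approached by step up from Eb5 and then sustained as the same pitch into the next harmony.
Arriving early and becoming a chord tone when the harmony changes — an anticipation.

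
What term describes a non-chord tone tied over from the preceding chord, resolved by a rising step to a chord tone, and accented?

Retardation.

Approach: by preparation — the pitch is first a chord tone, then held (tied or repeated) while the harmony changes under it. Departure: up by step. Metric position: strong.
A prepared dissonance that resolves upward by step — a retardation. (The same figure resolving downward would be a suspension.)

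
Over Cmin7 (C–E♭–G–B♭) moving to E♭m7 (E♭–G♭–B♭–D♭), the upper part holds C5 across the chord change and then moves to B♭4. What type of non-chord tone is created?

The harmony at that moment is E♭ minor seventh chord (E♭, G♭, B♭, D♭); C5 is not a chord tone.
It is held over (the same pitch as the preceding C5) and left by step down to B♭4.
Held over from the previous chord and resolving down by step — a suspension.

C5 is a suspension.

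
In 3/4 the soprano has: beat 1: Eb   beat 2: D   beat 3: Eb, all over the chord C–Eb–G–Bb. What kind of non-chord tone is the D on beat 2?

The harmony at that moment is C minor seventh chord (C, Eb, G, Bb); D is not a chord tone.
It is approached by step down from Eb and left by step up to Eb.
Step away and step back to the same note — a neighbor tone (lower neighbor).

Lower neighbor tone.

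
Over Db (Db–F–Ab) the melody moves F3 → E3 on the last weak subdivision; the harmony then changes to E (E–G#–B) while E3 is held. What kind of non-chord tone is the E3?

The harmony at that moment is Db major triad (Db, F, Ab); E3 is not a chord tone.
It is approached by step down from F3 and then sustained as the same pitch into the next harmony.
Arriving early and becoming a chord tone when the harmony changes — an anticipation.

E3 is an anticipation.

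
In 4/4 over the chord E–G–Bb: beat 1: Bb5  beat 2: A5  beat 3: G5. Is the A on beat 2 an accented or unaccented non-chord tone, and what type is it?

Unaccented passing tone.

The harmony at that moment is E diminished triad (E, G, Bb); A5 is not a chord tone.
It is approached by step down from Bb5 and left by step down to G5.
Step in, step out in the same direction — a passing tone.
It falls on a weak beat, so it is unaccented.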